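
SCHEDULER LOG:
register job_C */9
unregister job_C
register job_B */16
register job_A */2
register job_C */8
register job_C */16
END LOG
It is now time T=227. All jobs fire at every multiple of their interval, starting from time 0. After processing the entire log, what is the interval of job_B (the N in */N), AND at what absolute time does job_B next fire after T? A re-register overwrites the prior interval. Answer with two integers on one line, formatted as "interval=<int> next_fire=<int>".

Answer: interval=16 next_fire=240

Derivation:
Op 1: register job_C */9 -> active={job_C:*/9}
Op 2: unregister job_C -> active={}
Op 3: register job_B */16 -> active={job_B:*/16}
Op 4: register job_A */2 -> active={job_A:*/2, job_B:*/16}
Op 5: register job_C */8 -> active={job_A:*/2, job_B:*/16, job_C:*/8}
Op 6: register job_C */16 -> active={job_A:*/2, job_B:*/16, job_C:*/16}
Final interval of job_B = 16
Next fire of job_B after T=227: (227//16+1)*16 = 240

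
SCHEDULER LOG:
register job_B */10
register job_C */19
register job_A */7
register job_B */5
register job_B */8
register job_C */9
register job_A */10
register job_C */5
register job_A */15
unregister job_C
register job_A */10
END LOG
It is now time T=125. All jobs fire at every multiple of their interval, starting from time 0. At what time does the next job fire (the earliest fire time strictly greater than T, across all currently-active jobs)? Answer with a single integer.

Answer: 128

Derivation:
Op 1: register job_B */10 -> active={job_B:*/10}
Op 2: register job_C */19 -> active={job_B:*/10, job_C:*/19}
Op 3: register job_A */7 -> active={job_A:*/7, job_B:*/10, job_C:*/19}
Op 4: register job_B */5 -> active={job_A:*/7, job_B:*/5, job_C:*/19}
Op 5: register job_B */8 -> active={job_A:*/7, job_B:*/8, job_C:*/19}
Op 6: register job_C */9 -> active={job_A:*/7, job_B:*/8, job_C:*/9}
Op 7: register job_A */10 -> active={job_A:*/10, job_B:*/8, job_C:*/9}
Op 8: register job_C */5 -> active={job_A:*/10, job_B:*/8, job_C:*/5}
Op 9: register job_A */15 -> active={job_A:*/15, job_B:*/8, job_C:*/5}
Op 10: unregister job_C -> active={job_A:*/15, job_B:*/8}
Op 11: register job_A */10 -> active={job_A:*/10, job_B:*/8}
  job_A: interval 10, next fire after T=125 is 130
  job_B: interval 8, next fire after T=125 is 128
Earliest fire time = 128 (job job_B)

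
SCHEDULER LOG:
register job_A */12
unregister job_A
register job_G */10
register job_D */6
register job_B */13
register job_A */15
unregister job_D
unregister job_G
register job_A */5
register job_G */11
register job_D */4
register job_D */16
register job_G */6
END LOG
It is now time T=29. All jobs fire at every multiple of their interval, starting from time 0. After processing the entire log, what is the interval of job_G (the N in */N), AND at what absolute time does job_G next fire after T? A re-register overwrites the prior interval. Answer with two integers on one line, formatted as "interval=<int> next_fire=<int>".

Op 1: register job_A */12 -> active={job_A:*/12}
Op 2: unregister job_A -> active={}
Op 3: register job_G */10 -> active={job_G:*/10}
Op 4: register job_D */6 -> active={job_D:*/6, job_G:*/10}
Op 5: register job_B */13 -> active={job_B:*/13, job_D:*/6, job_G:*/10}
Op 6: register job_A */15 -> active={job_A:*/15, job_B:*/13, job_D:*/6, job_G:*/10}
Op 7: unregister job_D -> active={job_A:*/15, job_B:*/13, job_G:*/10}
Op 8: unregister job_G -> active={job_A:*/15, job_B:*/13}
Op 9: register job_A */5 -> active={job_A:*/5, job_B:*/13}
Op 10: register job_G */11 -> active={job_A:*/5, job_B:*/13, job_G:*/11}
Op 11: register job_D */4 -> active={job_A:*/5, job_B:*/13, job_D:*/4, job_G:*/11}
Op 12: register job_D */16 -> active={job_A:*/5, job_B:*/13, job_D:*/16, job_G:*/11}
Op 13: register job_G */6 -> active={job_A:*/5, job_B:*/13, job_D:*/16, job_G:*/6}
Final interval of job_G = 6
Next fire of job_G after T=29: (29//6+1)*6 = 30

Answer: interval=6 next_fire=30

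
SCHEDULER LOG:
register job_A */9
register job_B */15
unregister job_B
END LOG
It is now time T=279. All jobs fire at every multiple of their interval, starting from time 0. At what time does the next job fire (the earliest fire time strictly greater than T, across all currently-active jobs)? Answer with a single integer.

Answer: 288

Derivation:
Op 1: register job_A */9 -> active={job_A:*/9}
Op 2: register job_B */15 -> active={job_A:*/9, job_B:*/15}
Op 3: unregister job_B -> active={job_A:*/9}
  job_A: interval 9, next fire after T=279 is 288
Earliest fire time = 288 (job job_A)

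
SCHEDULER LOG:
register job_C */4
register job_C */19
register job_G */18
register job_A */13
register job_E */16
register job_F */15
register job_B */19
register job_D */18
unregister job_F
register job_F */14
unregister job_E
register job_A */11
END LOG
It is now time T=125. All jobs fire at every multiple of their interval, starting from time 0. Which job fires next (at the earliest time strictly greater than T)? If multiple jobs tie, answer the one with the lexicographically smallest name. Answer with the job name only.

Op 1: register job_C */4 -> active={job_C:*/4}
Op 2: register job_C */19 -> active={job_C:*/19}
Op 3: register job_G */18 -> active={job_C:*/19, job_G:*/18}
Op 4: register job_A */13 -> active={job_A:*/13, job_C:*/19, job_G:*/18}
Op 5: register job_E */16 -> active={job_A:*/13, job_C:*/19, job_E:*/16, job_G:*/18}
Op 6: register job_F */15 -> active={job_A:*/13, job_C:*/19, job_E:*/16, job_F:*/15, job_G:*/18}
Op 7: register job_B */19 -> active={job_A:*/13, job_B:*/19, job_C:*/19, job_E:*/16, job_F:*/15, job_G:*/18}
Op 8: register job_D */18 -> active={job_A:*/13, job_B:*/19, job_C:*/19, job_D:*/18, job_E:*/16, job_F:*/15, job_G:*/18}
Op 9: unregister job_F -> active={job_A:*/13, job_B:*/19, job_C:*/19, job_D:*/18, job_E:*/16, job_G:*/18}
Op 10: register job_F */14 -> active={job_A:*/13, job_B:*/19, job_C:*/19, job_D:*/18, job_E:*/16, job_F:*/14, job_G:*/18}
Op 11: unregister job_E -> active={job_A:*/13, job_B:*/19, job_C:*/19, job_D:*/18, job_F:*/14, job_G:*/18}
Op 12: register job_A */11 -> active={job_A:*/11, job_B:*/19, job_C:*/19, job_D:*/18, job_F:*/14, job_G:*/18}
  job_A: interval 11, next fire after T=125 is 132
  job_B: interval 19, next fire after T=125 is 133
  job_C: interval 19, next fire after T=125 is 133
  job_D: interval 18, next fire after T=125 is 126
  job_F: interval 14, next fire after T=125 is 126
  job_G: interval 18, next fire after T=125 is 126
Earliest = 126, winner (lex tiebreak) = job_D

Answer: job_D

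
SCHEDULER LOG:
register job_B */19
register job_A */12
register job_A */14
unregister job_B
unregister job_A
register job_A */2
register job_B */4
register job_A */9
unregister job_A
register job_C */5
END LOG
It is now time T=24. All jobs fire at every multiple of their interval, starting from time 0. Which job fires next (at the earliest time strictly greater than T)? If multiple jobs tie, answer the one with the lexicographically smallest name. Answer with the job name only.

Answer: job_C

Derivation:
Op 1: register job_B */19 -> active={job_B:*/19}
Op 2: register job_A */12 -> active={job_A:*/12, job_B:*/19}
Op 3: register job_A */14 -> active={job_A:*/14, job_B:*/19}
Op 4: unregister job_B -> active={job_A:*/14}
Op 5: unregister job_A -> active={}
Op 6: register job_A */2 -> active={job_A:*/2}
Op 7: register job_B */4 -> active={job_A:*/2, job_B:*/4}
Op 8: register job_A */9 -> active={job_A:*/9, job_B:*/4}
Op 9: unregister job_A -> active={job_B:*/4}
Op 10: register job_C */5 -> active={job_B:*/4, job_C:*/5}
  job_B: interval 4, next fire after T=24 is 28
  job_C: interval 5, next fire after T=24 is 25
Earliest = 25, winner (lex tiebreak) = job_C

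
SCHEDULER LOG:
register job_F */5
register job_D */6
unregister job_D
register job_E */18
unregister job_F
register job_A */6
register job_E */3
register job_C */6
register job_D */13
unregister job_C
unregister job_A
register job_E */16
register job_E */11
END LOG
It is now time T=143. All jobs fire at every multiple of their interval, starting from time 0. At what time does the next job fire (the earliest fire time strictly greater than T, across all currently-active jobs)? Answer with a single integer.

Answer: 154

Derivation:
Op 1: register job_F */5 -> active={job_F:*/5}
Op 2: register job_D */6 -> active={job_D:*/6, job_F:*/5}
Op 3: unregister job_D -> active={job_F:*/5}
Op 4: register job_E */18 -> active={job_E:*/18, job_F:*/5}
Op 5: unregister job_F -> active={job_E:*/18}
Op 6: register job_A */6 -> active={job_A:*/6, job_E:*/18}
Op 7: register job_E */3 -> active={job_A:*/6, job_E:*/3}
Op 8: register job_C */6 -> active={job_A:*/6, job_C:*/6, job_E:*/3}
Op 9: register job_D */13 -> active={job_A:*/6, job_C:*/6, job_D:*/13, job_E:*/3}
Op 10: unregister job_C -> active={job_A:*/6, job_D:*/13, job_E:*/3}
Op 11: unregister job_A -> active={job_D:*/13, job_E:*/3}
Op 12: register job_E */16 -> active={job_D:*/13, job_E:*/16}
Op 13: register job_E */11 -> active={job_D:*/13, job_E:*/11}
  job_D: interval 13, next fire after T=143 is 156
  job_E: interval 11, next fire after T=143 is 154
Earliest fire time = 154 (job job_E)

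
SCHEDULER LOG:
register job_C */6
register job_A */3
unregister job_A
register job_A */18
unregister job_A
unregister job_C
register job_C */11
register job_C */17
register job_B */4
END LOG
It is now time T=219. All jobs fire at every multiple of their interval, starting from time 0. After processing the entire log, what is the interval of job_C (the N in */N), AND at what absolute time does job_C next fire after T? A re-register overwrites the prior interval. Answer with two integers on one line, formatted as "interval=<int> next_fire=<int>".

Answer: interval=17 next_fire=221

Derivation:
Op 1: register job_C */6 -> active={job_C:*/6}
Op 2: register job_A */3 -> active={job_A:*/3, job_C:*/6}
Op 3: unregister job_A -> active={job_C:*/6}
Op 4: register job_A */18 -> active={job_A:*/18, job_C:*/6}
Op 5: unregister job_A -> active={job_C:*/6}
Op 6: unregister job_C -> active={}
Op 7: register job_C */11 -> active={job_C:*/11}
Op 8: register job_C */17 -> active={job_C:*/17}
Op 9: register job_B */4 -> active={job_B:*/4, job_C:*/17}
Final interval of job_C = 17
Next fire of job_C after T=219: (219//17+1)*17 = 221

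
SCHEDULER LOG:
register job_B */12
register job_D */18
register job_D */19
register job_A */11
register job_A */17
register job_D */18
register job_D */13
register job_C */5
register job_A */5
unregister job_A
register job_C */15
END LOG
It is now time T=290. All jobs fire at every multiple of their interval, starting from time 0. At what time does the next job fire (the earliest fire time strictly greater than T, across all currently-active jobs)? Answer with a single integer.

Answer: 299

Derivation:
Op 1: register job_B */12 -> active={job_B:*/12}
Op 2: register job_D */18 -> active={job_B:*/12, job_D:*/18}
Op 3: register job_D */19 -> active={job_B:*/12, job_D:*/19}
Op 4: register job_A */11 -> active={job_A:*/11, job_B:*/12, job_D:*/19}
Op 5: register job_A */17 -> active={job_A:*/17, job_B:*/12, job_D:*/19}
Op 6: register job_D */18 -> active={job_A:*/17, job_B:*/12, job_D:*/18}
Op 7: register job_D */13 -> active={job_A:*/17, job_B:*/12, job_D:*/13}
Op 8: register job_C */5 -> active={job_A:*/17, job_B:*/12, job_C:*/5, job_D:*/13}
Op 9: register job_A */5 -> active={job_A:*/5, job_B:*/12, job_C:*/5, job_D:*/13}
Op 10: unregister job_A -> active={job_B:*/12, job_C:*/5, job_D:*/13}
Op 11: register job_C */15 -> active={job_B:*/12, job_C:*/15, job_D:*/13}
  job_B: interval 12, next fire after T=290 is 300
  job_C: interval 15, next fire after T=290 is 300
  job_D: interval 13, next fire after T=290 is 299
Earliest fire time = 299 (job job_D)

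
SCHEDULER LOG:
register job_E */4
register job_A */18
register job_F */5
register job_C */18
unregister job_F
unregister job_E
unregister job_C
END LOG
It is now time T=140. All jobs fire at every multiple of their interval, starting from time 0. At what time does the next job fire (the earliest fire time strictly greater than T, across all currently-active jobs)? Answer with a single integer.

Op 1: register job_E */4 -> active={job_E:*/4}
Op 2: register job_A */18 -> active={job_A:*/18, job_E:*/4}
Op 3: register job_F */5 -> active={job_A:*/18, job_E:*/4, job_F:*/5}
Op 4: register job_C */18 -> active={job_A:*/18, job_C:*/18, job_E:*/4, job_F:*/5}
Op 5: unregister job_F -> active={job_A:*/18, job_C:*/18, job_E:*/4}
Op 6: unregister job_E -> active={job_A:*/18, job_C:*/18}
Op 7: unregister job_C -> active={job_A:*/18}
  job_A: interval 18, next fire after T=140 is 144
Earliest fire time = 144 (job job_A)

Answer: 144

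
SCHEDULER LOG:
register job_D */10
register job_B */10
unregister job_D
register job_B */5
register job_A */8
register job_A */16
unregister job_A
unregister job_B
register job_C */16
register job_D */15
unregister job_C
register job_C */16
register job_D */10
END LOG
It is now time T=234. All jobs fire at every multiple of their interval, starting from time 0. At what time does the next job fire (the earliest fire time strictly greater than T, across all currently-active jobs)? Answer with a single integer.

Answer: 240

Derivation:
Op 1: register job_D */10 -> active={job_D:*/10}
Op 2: register job_B */10 -> active={job_B:*/10, job_D:*/10}
Op 3: unregister job_D -> active={job_B:*/10}
Op 4: register job_B */5 -> active={job_B:*/5}
Op 5: register job_A */8 -> active={job_A:*/8, job_B:*/5}
Op 6: register job_A */16 -> active={job_A:*/16, job_B:*/5}
Op 7: unregister job_A -> active={job_B:*/5}
Op 8: unregister job_B -> active={}
Op 9: register job_C */16 -> active={job_C:*/16}
Op 10: register job_D */15 -> active={job_C:*/16, job_D:*/15}
Op 11: unregister job_C -> active={job_D:*/15}
Op 12: register job_C */16 -> active={job_C:*/16, job_D:*/15}
Op 13: register job_D */10 -> active={job_C:*/16, job_D:*/10}
  job_C: interval 16, next fire after T=234 is 240
  job_D: interval 10, next fire after T=234 is 240
Earliest fire time = 240 (job job_C)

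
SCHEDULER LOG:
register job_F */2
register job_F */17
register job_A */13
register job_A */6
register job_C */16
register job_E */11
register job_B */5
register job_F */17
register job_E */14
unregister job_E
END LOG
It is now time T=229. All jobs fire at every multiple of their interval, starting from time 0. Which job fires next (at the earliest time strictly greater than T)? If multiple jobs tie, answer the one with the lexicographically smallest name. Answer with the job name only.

Op 1: register job_F */2 -> active={job_F:*/2}
Op 2: register job_F */17 -> active={job_F:*/17}
Op 3: register job_A */13 -> active={job_A:*/13, job_F:*/17}
Op 4: register job_A */6 -> active={job_A:*/6, job_F:*/17}
Op 5: register job_C */16 -> active={job_A:*/6, job_C:*/16, job_F:*/17}
Op 6: register job_E */11 -> active={job_A:*/6, job_C:*/16, job_E:*/11, job_F:*/17}
Op 7: register job_B */5 -> active={job_A:*/6, job_B:*/5, job_C:*/16, job_E:*/11, job_F:*/17}
Op 8: register job_F */17 -> active={job_A:*/6, job_B:*/5, job_C:*/16, job_E:*/11, job_F:*/17}
Op 9: register job_E */14 -> active={job_A:*/6, job_B:*/5, job_C:*/16, job_E:*/14, job_F:*/17}
Op 10: unregister job_E -> active={job_A:*/6, job_B:*/5, job_C:*/16, job_F:*/17}
  job_A: interval 6, next fire after T=229 is 234
  job_B: interval 5, next fire after T=229 is 230
  job_C: interval 16, next fire after T=229 is 240
  job_F: interval 17, next fire after T=229 is 238
Earliest = 230, winner (lex tiebreak) = job_B

Answer: job_B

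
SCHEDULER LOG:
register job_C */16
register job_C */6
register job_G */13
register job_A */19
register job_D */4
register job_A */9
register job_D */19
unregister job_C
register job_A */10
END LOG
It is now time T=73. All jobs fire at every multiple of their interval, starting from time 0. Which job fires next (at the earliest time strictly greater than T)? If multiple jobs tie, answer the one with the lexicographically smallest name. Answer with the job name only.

Answer: job_D

Derivation:
Op 1: register job_C */16 -> active={job_C:*/16}
Op 2: register job_C */6 -> active={job_C:*/6}
Op 3: register job_G */13 -> active={job_C:*/6, job_G:*/13}
Op 4: register job_A */19 -> active={job_A:*/19, job_C:*/6, job_G:*/13}
Op 5: register job_D */4 -> active={job_A:*/19, job_C:*/6, job_D:*/4, job_G:*/13}
Op 6: register job_A */9 -> active={job_A:*/9, job_C:*/6, job_D:*/4, job_G:*/13}
Op 7: register job_D */19 -> active={job_A:*/9, job_C:*/6, job_D:*/19, job_G:*/13}
Op 8: unregister job_C -> active={job_A:*/9, job_D:*/19, job_G:*/13}
Op 9: register job_A */10 -> active={job_A:*/10, job_D:*/19, job_G:*/13}
  job_A: interval 10, next fire after T=73 is 80
  job_D: interval 19, next fire after T=73 is 76
  job_G: interval 13, next fire after T=73 is 78
Earliest = 76, winner (lex tiebreak) = job_D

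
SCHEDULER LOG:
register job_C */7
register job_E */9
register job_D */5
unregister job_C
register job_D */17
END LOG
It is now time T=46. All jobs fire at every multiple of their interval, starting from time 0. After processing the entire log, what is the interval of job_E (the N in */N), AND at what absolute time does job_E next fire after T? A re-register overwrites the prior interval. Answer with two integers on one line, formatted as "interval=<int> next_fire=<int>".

Op 1: register job_C */7 -> active={job_C:*/7}
Op 2: register job_E */9 -> active={job_C:*/7, job_E:*/9}
Op 3: register job_D */5 -> active={job_C:*/7, job_D:*/5, job_E:*/9}
Op 4: unregister job_C -> active={job_D:*/5, job_E:*/9}
Op 5: register job_D */17 -> active={job_D:*/17, job_E:*/9}
Final interval of job_E = 9
Next fire of job_E after T=46: (46//9+1)*9 = 54

Answer: interval=9 next_fire=54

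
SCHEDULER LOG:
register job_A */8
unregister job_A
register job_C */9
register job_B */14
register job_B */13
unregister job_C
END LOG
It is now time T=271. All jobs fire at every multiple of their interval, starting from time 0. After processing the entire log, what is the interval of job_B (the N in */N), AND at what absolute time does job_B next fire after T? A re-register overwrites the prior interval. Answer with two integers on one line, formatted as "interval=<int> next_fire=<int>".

Op 1: register job_A */8 -> active={job_A:*/8}
Op 2: unregister job_A -> active={}
Op 3: register job_C */9 -> active={job_C:*/9}
Op 4: register job_B */14 -> active={job_B:*/14, job_C:*/9}
Op 5: register job_B */13 -> active={job_B:*/13, job_C:*/9}
Op 6: unregister job_C -> active={job_B:*/13}
Final interval of job_B = 13
Next fire of job_B after T=271: (271//13+1)*13 = 273

Answer: interval=13 next_fire=273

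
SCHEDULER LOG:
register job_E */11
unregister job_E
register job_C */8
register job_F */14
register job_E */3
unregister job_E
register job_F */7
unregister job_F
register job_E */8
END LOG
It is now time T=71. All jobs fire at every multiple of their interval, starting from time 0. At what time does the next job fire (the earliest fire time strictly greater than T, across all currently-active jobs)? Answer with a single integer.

Answer: 72

Derivation:
Op 1: register job_E */11 -> active={job_E:*/11}
Op 2: unregister job_E -> active={}
Op 3: register job_C */8 -> active={job_C:*/8}
Op 4: register job_F */14 -> active={job_C:*/8, job_F:*/14}
Op 5: register job_E */3 -> active={job_C:*/8, job_E:*/3, job_F:*/14}
Op 6: unregister job_E -> active={job_C:*/8, job_F:*/14}
Op 7: register job_F */7 -> active={job_C:*/8, job_F:*/7}
Op 8: unregister job_F -> active={job_C:*/8}
Op 9: register job_E */8 -> active={job_C:*/8, job_E:*/8}
  job_C: interval 8, next fire after T=71 is 72
  job_E: interval 8, next fire after T=71 is 72
Earliest fire time = 72 (job job_C)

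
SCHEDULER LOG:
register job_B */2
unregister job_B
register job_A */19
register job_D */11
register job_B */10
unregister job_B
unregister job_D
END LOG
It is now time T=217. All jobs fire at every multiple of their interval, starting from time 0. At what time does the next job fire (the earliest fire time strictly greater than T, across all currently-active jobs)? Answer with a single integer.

Answer: 228

Derivation:
Op 1: register job_B */2 -> active={job_B:*/2}
Op 2: unregister job_B -> active={}
Op 3: register job_A */19 -> active={job_A:*/19}
Op 4: register job_D */11 -> active={job_A:*/19, job_D:*/11}
Op 5: register job_B */10 -> active={job_A:*/19, job_B:*/10, job_D:*/11}
Op 6: unregister job_B -> active={job_A:*/19, job_D:*/11}
Op 7: unregister job_D -> active={job_A:*/19}
  job_A: interval 19, next fire after T=217 is 228
Earliest fire time = 228 (job job_A)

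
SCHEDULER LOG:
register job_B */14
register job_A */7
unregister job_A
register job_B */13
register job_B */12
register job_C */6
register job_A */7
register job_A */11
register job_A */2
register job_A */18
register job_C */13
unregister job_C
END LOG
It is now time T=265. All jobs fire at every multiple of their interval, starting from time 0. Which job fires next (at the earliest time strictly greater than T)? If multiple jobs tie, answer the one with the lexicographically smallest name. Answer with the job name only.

Op 1: register job_B */14 -> active={job_B:*/14}
Op 2: register job_A */7 -> active={job_A:*/7, job_B:*/14}
Op 3: unregister job_A -> active={job_B:*/14}
Op 4: register job_B */13 -> active={job_B:*/13}
Op 5: register job_B */12 -> active={job_B:*/12}
Op 6: register job_C */6 -> active={job_B:*/12, job_C:*/6}
Op 7: register job_A */7 -> active={job_A:*/7, job_B:*/12, job_C:*/6}
Op 8: register job_A */11 -> active={job_A:*/11, job_B:*/12, job_C:*/6}
Op 9: register job_A */2 -> active={job_A:*/2, job_B:*/12, job_C:*/6}
Op 10: register job_A */18 -> active={job_A:*/18, job_B:*/12, job_C:*/6}
Op 11: register job_C */13 -> active={job_A:*/18, job_B:*/12, job_C:*/13}
Op 12: unregister job_C -> active={job_A:*/18, job_B:*/12}
  job_A: interval 18, next fire after T=265 is 270
  job_B: interval 12, next fire after T=265 is 276
Earliest = 270, winner (lex tiebreak) = job_A

Answer: job_A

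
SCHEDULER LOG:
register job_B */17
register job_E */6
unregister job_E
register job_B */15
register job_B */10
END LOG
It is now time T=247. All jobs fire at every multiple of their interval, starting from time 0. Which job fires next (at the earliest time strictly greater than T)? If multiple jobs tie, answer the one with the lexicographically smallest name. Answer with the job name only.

Op 1: register job_B */17 -> active={job_B:*/17}
Op 2: register job_E */6 -> active={job_B:*/17, job_E:*/6}
Op 3: unregister job_E -> active={job_B:*/17}
Op 4: register job_B */15 -> active={job_B:*/15}
Op 5: register job_B */10 -> active={job_B:*/10}
  job_B: interval 10, next fire after T=247 is 250
Earliest = 250, winner (lex tiebreak) = job_B

Answer: job_B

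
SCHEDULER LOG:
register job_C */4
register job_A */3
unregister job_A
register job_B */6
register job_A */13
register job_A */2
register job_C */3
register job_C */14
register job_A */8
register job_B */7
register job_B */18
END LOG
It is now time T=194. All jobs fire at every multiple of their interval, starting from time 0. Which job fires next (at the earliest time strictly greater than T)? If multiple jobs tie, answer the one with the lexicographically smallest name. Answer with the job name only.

Op 1: register job_C */4 -> active={job_C:*/4}
Op 2: register job_A */3 -> active={job_A:*/3, job_C:*/4}
Op 3: unregister job_A -> active={job_C:*/4}
Op 4: register job_B */6 -> active={job_B:*/6, job_C:*/4}
Op 5: register job_A */13 -> active={job_A:*/13, job_B:*/6, job_C:*/4}
Op 6: register job_A */2 -> active={job_A:*/2, job_B:*/6, job_C:*/4}
Op 7: register job_C */3 -> active={job_A:*/2, job_B:*/6, job_C:*/3}
Op 8: register job_C */14 -> active={job_A:*/2, job_B:*/6, job_C:*/14}
Op 9: register job_A */8 -> active={job_A:*/8, job_B:*/6, job_C:*/14}
Op 10: register job_B */7 -> active={job_A:*/8, job_B:*/7, job_C:*/14}
Op 11: register job_B */18 -> active={job_A:*/8, job_B:*/18, job_C:*/14}
  job_A: interval 8, next fire after T=194 is 200
  job_B: interval 18, next fire after T=194 is 198
  job_C: interval 14, next fire after T=194 is 196
Earliest = 196, winner (lex tiebreak) = job_C

Answer: job_C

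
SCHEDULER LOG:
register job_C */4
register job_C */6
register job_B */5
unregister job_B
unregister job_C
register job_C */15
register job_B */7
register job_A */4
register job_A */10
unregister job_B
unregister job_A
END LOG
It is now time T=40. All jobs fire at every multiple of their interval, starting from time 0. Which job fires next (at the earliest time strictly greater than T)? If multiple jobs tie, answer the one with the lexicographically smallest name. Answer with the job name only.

Answer: job_C

Derivation:
Op 1: register job_C */4 -> active={job_C:*/4}
Op 2: register job_C */6 -> active={job_C:*/6}
Op 3: register job_B */5 -> active={job_B:*/5, job_C:*/6}
Op 4: unregister job_B -> active={job_C:*/6}
Op 5: unregister job_C -> active={}
Op 6: register job_C */15 -> active={job_C:*/15}
Op 7: register job_B */7 -> active={job_B:*/7, job_C:*/15}
Op 8: register job_A */4 -> active={job_A:*/4, job_B:*/7, job_C:*/15}
Op 9: register job_A */10 -> active={job_A:*/10, job_B:*/7, job_C:*/15}
Op 10: unregister job_B -> active={job_A:*/10, job_C:*/15}
Op 11: unregister job_A -> active={job_C:*/15}
  job_C: interval 15, next fire after T=40 is 45
Earliest = 45, winner (lex tiebreak) = job_C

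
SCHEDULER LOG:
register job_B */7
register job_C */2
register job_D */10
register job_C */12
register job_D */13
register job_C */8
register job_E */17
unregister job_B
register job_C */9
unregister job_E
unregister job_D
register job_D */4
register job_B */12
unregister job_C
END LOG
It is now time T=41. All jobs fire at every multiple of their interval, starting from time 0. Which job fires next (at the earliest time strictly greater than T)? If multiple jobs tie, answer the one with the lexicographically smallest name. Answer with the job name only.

Answer: job_D

Derivation:
Op 1: register job_B */7 -> active={job_B:*/7}
Op 2: register job_C */2 -> active={job_B:*/7, job_C:*/2}
Op 3: register job_D */10 -> active={job_B:*/7, job_C:*/2, job_D:*/10}
Op 4: register job_C */12 -> active={job_B:*/7, job_C:*/12, job_D:*/10}
Op 5: register job_D */13 -> active={job_B:*/7, job_C:*/12, job_D:*/13}
Op 6: register job_C */8 -> active={job_B:*/7, job_C:*/8, job_D:*/13}
Op 7: register job_E */17 -> active={job_B:*/7, job_C:*/8, job_D:*/13, job_E:*/17}
Op 8: unregister job_B -> active={job_C:*/8, job_D:*/13, job_E:*/17}
Op 9: register job_C */9 -> active={job_C:*/9, job_D:*/13, job_E:*/17}
Op 10: unregister job_E -> active={job_C:*/9, job_D:*/13}
Op 11: unregister job_D -> active={job_C:*/9}
Op 12: register job_D */4 -> active={job_C:*/9, job_D:*/4}
Op 13: register job_B */12 -> active={job_B:*/12, job_C:*/9, job_D:*/4}
Op 14: unregister job_C -> active={job_B:*/12, job_D:*/4}
  job_B: interval 12, next fire after T=41 is 48
  job_D: interval 4, next fire after T=41 is 44
Earliest = 44, winner (lex tiebreak) = job_D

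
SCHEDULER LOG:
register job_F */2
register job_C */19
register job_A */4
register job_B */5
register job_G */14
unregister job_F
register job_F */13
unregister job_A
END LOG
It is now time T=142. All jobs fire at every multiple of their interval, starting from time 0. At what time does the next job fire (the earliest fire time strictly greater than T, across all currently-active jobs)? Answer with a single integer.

Op 1: register job_F */2 -> active={job_F:*/2}
Op 2: register job_C */19 -> active={job_C:*/19, job_F:*/2}
Op 3: register job_A */4 -> active={job_A:*/4, job_C:*/19, job_F:*/2}
Op 4: register job_B */5 -> active={job_A:*/4, job_B:*/5, job_C:*/19, job_F:*/2}
Op 5: register job_G */14 -> active={job_A:*/4, job_B:*/5, job_C:*/19, job_F:*/2, job_G:*/14}
Op 6: unregister job_F -> active={job_A:*/4, job_B:*/5, job_C:*/19, job_G:*/14}
Op 7: register job_F */13 -> active={job_A:*/4, job_B:*/5, job_C:*/19, job_F:*/13, job_G:*/14}
Op 8: unregister job_A -> active={job_B:*/5, job_C:*/19, job_F:*/13, job_G:*/14}
  job_B: interval 5, next fire after T=142 is 145
  job_C: interval 19, next fire after T=142 is 152
  job_F: interval 13, next fire after T=142 is 143
  job_G: interval 14, next fire after T=142 is 154
Earliest fire time = 143 (job job_F)

Answer: 143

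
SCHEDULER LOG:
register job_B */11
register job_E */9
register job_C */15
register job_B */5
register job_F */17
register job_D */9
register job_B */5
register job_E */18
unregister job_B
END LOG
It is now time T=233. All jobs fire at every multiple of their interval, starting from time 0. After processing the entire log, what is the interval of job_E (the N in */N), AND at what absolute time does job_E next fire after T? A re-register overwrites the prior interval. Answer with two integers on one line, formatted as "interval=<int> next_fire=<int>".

Answer: interval=18 next_fire=234

Derivation:
Op 1: register job_B */11 -> active={job_B:*/11}
Op 2: register job_E */9 -> active={job_B:*/11, job_E:*/9}
Op 3: register job_C */15 -> active={job_B:*/11, job_C:*/15, job_E:*/9}
Op 4: register job_B */5 -> active={job_B:*/5, job_C:*/15, job_E:*/9}
Op 5: register job_F */17 -> active={job_B:*/5, job_C:*/15, job_E:*/9, job_F:*/17}
Op 6: register job_D */9 -> active={job_B:*/5, job_C:*/15, job_D:*/9, job_E:*/9, job_F:*/17}
Op 7: register job_B */5 -> active={job_B:*/5, job_C:*/15, job_D:*/9, job_E:*/9, job_F:*/17}
Op 8: register job_E */18 -> active={job_B:*/5, job_C:*/15, job_D:*/9, job_E:*/18, job_F:*/17}
Op 9: unregister job_B -> active={job_C:*/15, job_D:*/9, job_E:*/18, job_F:*/17}
Final interval of job_E = 18
Next fire of job_E after T=233: (233//18+1)*18 = 234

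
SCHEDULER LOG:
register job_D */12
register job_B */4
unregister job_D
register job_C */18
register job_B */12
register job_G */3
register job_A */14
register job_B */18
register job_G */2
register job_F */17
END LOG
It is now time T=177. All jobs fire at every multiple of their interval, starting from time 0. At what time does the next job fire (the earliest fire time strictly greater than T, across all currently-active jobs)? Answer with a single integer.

Answer: 178

Derivation:
Op 1: register job_D */12 -> active={job_D:*/12}
Op 2: register job_B */4 -> active={job_B:*/4, job_D:*/12}
Op 3: unregister job_D -> active={job_B:*/4}
Op 4: register job_C */18 -> active={job_B:*/4, job_C:*/18}
Op 5: register job_B */12 -> active={job_B:*/12, job_C:*/18}
Op 6: register job_G */3 -> active={job_B:*/12, job_C:*/18, job_G:*/3}
Op 7: register job_A */14 -> active={job_A:*/14, job_B:*/12, job_C:*/18, job_G:*/3}
Op 8: register job_B */18 -> active={job_A:*/14, job_B:*/18, job_C:*/18, job_G:*/3}
Op 9: register job_G */2 -> active={job_A:*/14, job_B:*/18, job_C:*/18, job_G:*/2}
Op 10: register job_F */17 -> active={job_A:*/14, job_B:*/18, job_C:*/18, job_F:*/17, job_G:*/2}
  job_A: interval 14, next fire after T=177 is 182
  job_B: interval 18, next fire after T=177 is 180
  job_C: interval 18, next fire after T=177 is 180
  job_F: interval 17, next fire after T=177 is 187
  job_G: interval 2, next fire after T=177 is 178
Earliest fire time = 178 (job job_G)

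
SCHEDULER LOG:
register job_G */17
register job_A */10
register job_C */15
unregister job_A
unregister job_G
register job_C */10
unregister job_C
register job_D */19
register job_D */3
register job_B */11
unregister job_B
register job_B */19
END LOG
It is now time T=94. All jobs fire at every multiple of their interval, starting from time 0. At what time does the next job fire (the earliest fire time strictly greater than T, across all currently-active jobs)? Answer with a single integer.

Op 1: register job_G */17 -> active={job_G:*/17}
Op 2: register job_A */10 -> active={job_A:*/10, job_G:*/17}
Op 3: register job_C */15 -> active={job_A:*/10, job_C:*/15, job_G:*/17}
Op 4: unregister job_A -> active={job_C:*/15, job_G:*/17}
Op 5: unregister job_G -> active={job_C:*/15}
Op 6: register job_C */10 -> active={job_C:*/10}
Op 7: unregister job_C -> active={}
Op 8: register job_D */19 -> active={job_D:*/19}
Op 9: register job_D */3 -> active={job_D:*/3}
Op 10: register job_B */11 -> active={job_B:*/11, job_D:*/3}
Op 11: unregister job_B -> active={job_D:*/3}
Op 12: register job_B */19 -> active={job_B:*/19, job_D:*/3}
  job_B: interval 19, next fire after T=94 is 95
  job_D: interval 3, next fire after T=94 is 96
Earliest fire time = 95 (job job_B)

Answer: 95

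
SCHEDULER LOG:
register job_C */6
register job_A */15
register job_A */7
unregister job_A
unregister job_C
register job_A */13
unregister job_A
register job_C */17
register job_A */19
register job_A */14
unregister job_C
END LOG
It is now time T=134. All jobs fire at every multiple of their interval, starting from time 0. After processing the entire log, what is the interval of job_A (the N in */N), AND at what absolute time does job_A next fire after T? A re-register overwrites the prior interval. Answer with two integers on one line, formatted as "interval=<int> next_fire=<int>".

Op 1: register job_C */6 -> active={job_C:*/6}
Op 2: register job_A */15 -> active={job_A:*/15, job_C:*/6}
Op 3: register job_A */7 -> active={job_A:*/7, job_C:*/6}
Op 4: unregister job_A -> active={job_C:*/6}
Op 5: unregister job_C -> active={}
Op 6: register job_A */13 -> active={job_A:*/13}
Op 7: unregister job_A -> active={}
Op 8: register job_C */17 -> active={job_C:*/17}
Op 9: register job_A */19 -> active={job_A:*/19, job_C:*/17}
Op 10: register job_A */14 -> active={job_A:*/14, job_C:*/17}
Op 11: unregister job_C -> active={job_A:*/14}
Final interval of job_A = 14
Next fire of job_A after T=134: (134//14+1)*14 = 140

Answer: interval=14 next_fire=140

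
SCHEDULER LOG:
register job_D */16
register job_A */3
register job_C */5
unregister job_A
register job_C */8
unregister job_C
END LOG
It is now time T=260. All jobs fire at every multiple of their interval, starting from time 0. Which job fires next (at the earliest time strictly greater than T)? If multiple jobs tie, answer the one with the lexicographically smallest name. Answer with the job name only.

Op 1: register job_D */16 -> active={job_D:*/16}
Op 2: register job_A */3 -> active={job_A:*/3, job_D:*/16}
Op 3: register job_C */5 -> active={job_A:*/3, job_C:*/5, job_D:*/16}
Op 4: unregister job_A -> active={job_C:*/5, job_D:*/16}
Op 5: register job_C */8 -> active={job_C:*/8, job_D:*/16}
Op 6: unregister job_C -> active={job_D:*/16}
  job_D: interval 16, next fire after T=260 is 272
Earliest = 272, winner (lex tiebreak) = job_D

Answer: job_D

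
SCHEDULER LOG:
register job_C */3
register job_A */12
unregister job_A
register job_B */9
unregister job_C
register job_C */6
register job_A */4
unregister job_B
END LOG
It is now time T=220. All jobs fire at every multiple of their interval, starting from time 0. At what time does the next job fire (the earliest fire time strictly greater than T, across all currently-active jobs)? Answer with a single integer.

Answer: 222

Derivation:
Op 1: register job_C */3 -> active={job_C:*/3}
Op 2: register job_A */12 -> active={job_A:*/12, job_C:*/3}
Op 3: unregister job_A -> active={job_C:*/3}
Op 4: register job_B */9 -> active={job_B:*/9, job_C:*/3}
Op 5: unregister job_C -> active={job_B:*/9}
Op 6: register job_C */6 -> active={job_B:*/9, job_C:*/6}
Op 7: register job_A */4 -> active={job_A:*/4, job_B:*/9, job_C:*/6}
Op 8: unregister job_B -> active={job_A:*/4, job_C:*/6}
  job_A: interval 4, next fire after T=220 is 224
  job_C: interval 6, next fire after T=220 is 222
Earliest fire time = 222 (job job_C)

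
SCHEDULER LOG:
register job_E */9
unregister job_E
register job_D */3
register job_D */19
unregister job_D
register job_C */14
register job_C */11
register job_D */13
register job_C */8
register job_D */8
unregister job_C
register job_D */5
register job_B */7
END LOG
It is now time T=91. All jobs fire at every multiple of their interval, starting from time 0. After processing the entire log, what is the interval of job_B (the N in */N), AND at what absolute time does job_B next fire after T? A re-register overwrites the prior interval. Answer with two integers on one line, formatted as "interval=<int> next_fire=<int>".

Op 1: register job_E */9 -> active={job_E:*/9}
Op 2: unregister job_E -> active={}
Op 3: register job_D */3 -> active={job_D:*/3}
Op 4: register job_D */19 -> active={job_D:*/19}
Op 5: unregister job_D -> active={}
Op 6: register job_C */14 -> active={job_C:*/14}
Op 7: register job_C */11 -> active={job_C:*/11}
Op 8: register job_D */13 -> active={job_C:*/11, job_D:*/13}
Op 9: register job_C */8 -> active={job_C:*/8, job_D:*/13}
Op 10: register job_D */8 -> active={job_C:*/8, job_D:*/8}
Op 11: unregister job_C -> active={job_D:*/8}
Op 12: register job_D */5 -> active={job_D:*/5}
Op 13: register job_B */7 -> active={job_B:*/7, job_D:*/5}
Final interval of job_B = 7
Next fire of job_B after T=91: (91//7+1)*7 = 98

Answer: interval=7 next_fire=98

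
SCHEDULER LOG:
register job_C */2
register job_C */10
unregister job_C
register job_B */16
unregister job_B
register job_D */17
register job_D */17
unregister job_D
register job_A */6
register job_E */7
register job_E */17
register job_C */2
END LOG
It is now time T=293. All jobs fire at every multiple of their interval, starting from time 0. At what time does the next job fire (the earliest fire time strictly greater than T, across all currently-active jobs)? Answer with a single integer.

Op 1: register job_C */2 -> active={job_C:*/2}
Op 2: register job_C */10 -> active={job_C:*/10}
Op 3: unregister job_C -> active={}
Op 4: register job_B */16 -> active={job_B:*/16}
Op 5: unregister job_B -> active={}
Op 6: register job_D */17 -> active={job_D:*/17}
Op 7: register job_D */17 -> active={job_D:*/17}
Op 8: unregister job_D -> active={}
Op 9: register job_A */6 -> active={job_A:*/6}
Op 10: register job_E */7 -> active={job_A:*/6, job_E:*/7}
Op 11: register job_E */17 -> active={job_A:*/6, job_E:*/17}
Op 12: register job_C */2 -> active={job_A:*/6, job_C:*/2, job_E:*/17}
  job_A: interval 6, next fire after T=293 is 294
  job_C: interval 2, next fire after T=293 is 294
  job_E: interval 17, next fire after T=293 is 306
Earliest fire time = 294 (job job_A)

Answer: 294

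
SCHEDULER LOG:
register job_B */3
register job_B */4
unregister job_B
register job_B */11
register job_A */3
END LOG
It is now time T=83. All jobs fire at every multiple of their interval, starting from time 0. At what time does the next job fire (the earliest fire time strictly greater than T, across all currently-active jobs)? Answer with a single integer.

Op 1: register job_B */3 -> active={job_B:*/3}
Op 2: register job_B */4 -> active={job_B:*/4}
Op 3: unregister job_B -> active={}
Op 4: register job_B */11 -> active={job_B:*/11}
Op 5: register job_A */3 -> active={job_A:*/3, job_B:*/11}
  job_A: interval 3, next fire after T=83 is 84
  job_B: interval 11, next fire after T=83 is 88
Earliest fire time = 84 (job job_A)

Answer: 84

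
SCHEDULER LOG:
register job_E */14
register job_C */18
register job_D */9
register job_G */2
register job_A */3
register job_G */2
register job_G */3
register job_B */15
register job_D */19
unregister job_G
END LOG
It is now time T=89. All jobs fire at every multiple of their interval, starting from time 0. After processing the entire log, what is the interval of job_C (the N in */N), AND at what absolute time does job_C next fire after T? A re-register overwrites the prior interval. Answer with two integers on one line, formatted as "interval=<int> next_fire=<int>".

Answer: interval=18 next_fire=90

Derivation:
Op 1: register job_E */14 -> active={job_E:*/14}
Op 2: register job_C */18 -> active={job_C:*/18, job_E:*/14}
Op 3: register job_D */9 -> active={job_C:*/18, job_D:*/9, job_E:*/14}
Op 4: register job_G */2 -> active={job_C:*/18, job_D:*/9, job_E:*/14, job_G:*/2}
Op 5: register job_A */3 -> active={job_A:*/3, job_C:*/18, job_D:*/9, job_E:*/14, job_G:*/2}
Op 6: register job_G */2 -> active={job_A:*/3, job_C:*/18, job_D:*/9, job_E:*/14, job_G:*/2}
Op 7: register job_G */3 -> active={job_A:*/3, job_C:*/18, job_D:*/9, job_E:*/14, job_G:*/3}
Op 8: register job_B */15 -> active={job_A:*/3, job_B:*/15, job_C:*/18, job_D:*/9, job_E:*/14, job_G:*/3}
Op 9: register job_D */19 -> active={job_A:*/3, job_B:*/15, job_C:*/18, job_D:*/19, job_E:*/14, job_G:*/3}
Op 10: unregister job_G -> active={job_A:*/3, job_B:*/15, job_C:*/18, job_D:*/19, job_E:*/14}
Final interval of job_C = 18
Next fire of job_C after T=89: (89//18+1)*18 = 90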